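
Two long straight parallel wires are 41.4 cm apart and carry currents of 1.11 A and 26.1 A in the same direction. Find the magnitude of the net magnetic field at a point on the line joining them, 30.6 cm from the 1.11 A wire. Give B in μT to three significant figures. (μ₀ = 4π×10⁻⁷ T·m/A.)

Each long wire gives B = μ₀I/(2πd). Distances are d₁ = 0.306 m and d₂ = 0.108 m.
B₁ = 7.25×10⁻⁷ T, B₂ = 4.83×10⁻⁵ T.
Between parallel currents the two contributions point in opposite directions, so they subtract. B = |B₁ − B₂| = |7.25×10⁻⁷ − 4.83×10⁻⁵| = 4.76×10⁻⁵ T.

B ≈ 47.6 μT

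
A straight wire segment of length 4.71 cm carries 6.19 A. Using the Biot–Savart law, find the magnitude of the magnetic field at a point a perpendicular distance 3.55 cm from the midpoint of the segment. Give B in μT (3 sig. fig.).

B ≈ 19.3 μT

For a finite straight segment, B = (μ₀I/4πd)(sinθ₁ + sinθ₂), where θ₁, θ₂ are the angles from the perpendicular to each end.
The perpendicular from the point meets the wire at its midpoint, so each end is L/2 = 0.02355 m away along the wire.
sinθ₁ = 0.02355/√(0.02355²+0.0355²) = 0.5528; sinθ₂ = 0.02355/√(0.02355²+0.0355²) = 0.5528.
B = (4π×10⁻⁷ × 6.19) / (4π × 0.0355) × (0.5528 + 0.5528) = 1.93×10⁻⁵ T.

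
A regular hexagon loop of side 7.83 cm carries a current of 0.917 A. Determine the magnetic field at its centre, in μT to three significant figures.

Each side is a finite straight segment at perpendicular distance d = a/(2 tan(π/6)) = 0.06781 m from the centre, with end-angles ±π/6.
One side contributes B₁ = (μ₀I/4πd)·2 sin(π/6) = 1.35×10⁻⁶ T.
All 6 sides add in the same direction: B = 6 × 1.35×10⁻⁶ = 8.11×10⁻⁶ T.

B ≈ 8.11 μT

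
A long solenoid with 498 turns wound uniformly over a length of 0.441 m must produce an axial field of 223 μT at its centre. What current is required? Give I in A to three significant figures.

Inside a long solenoid B = μ₀nI with n = 1129 m⁻¹, so I = B/(μ₀n).
I = 2.23×10⁻⁴ / (4π×10⁻⁷ × 1129) = 0.157 A.

I ≈ 0.157 A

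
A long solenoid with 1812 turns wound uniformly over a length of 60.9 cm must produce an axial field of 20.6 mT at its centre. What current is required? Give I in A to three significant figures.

Inside a long solenoid B = μ₀nI with n = 2975 m⁻¹, so I = B/(μ₀n).
I = 2.06×10⁻² / (4π×10⁻⁷ × 2975) = 5.51 A.

I ≈ 5.51 A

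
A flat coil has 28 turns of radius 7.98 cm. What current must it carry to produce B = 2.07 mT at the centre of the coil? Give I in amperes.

For an N-turn coil, B = Nμ₀I/(2R) with R = 0.0798 m, so I = 2RB/(Nμ₀) = 2 × 0.0798 × 2.07×10⁻³ / (28 × 4π×10⁻⁷) = 9.39 A.

I ≈ 9.39 A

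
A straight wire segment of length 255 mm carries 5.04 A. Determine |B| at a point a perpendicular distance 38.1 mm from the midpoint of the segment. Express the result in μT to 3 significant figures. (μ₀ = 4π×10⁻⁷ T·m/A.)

For a finite straight segment, B = (μ₀I/4πd)(sinθ₁ + sinθ₂), where θ₁, θ₂ are the angles from the perpendicular to each end.
The perpendicular from the point meets the wire at its midpoint, so each end is L/2 = 0.1275 m away along the wire.
sinθ₁ = 0.1275/√(0.1275²+0.0381²) = 0.9581; sinθ₂ = 0.1275/√(0.1275²+0.0381²) = 0.9581.
B = (4π×10⁻⁷ × 5.04) / (4π × 0.0381) × (0.9581 + 0.9581) = 2.53×10⁻⁵ T.

B ≈ 25.3 μT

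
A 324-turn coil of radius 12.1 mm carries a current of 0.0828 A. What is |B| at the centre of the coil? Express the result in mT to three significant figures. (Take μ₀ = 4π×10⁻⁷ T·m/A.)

B ≈ 1.39 mT

For an N-turn flat coil, B = Nμ₀I/(2R) with R = 0.0121 m.
B = 324 × 4.30×10⁻⁶ T = 1.39×10⁻³ T.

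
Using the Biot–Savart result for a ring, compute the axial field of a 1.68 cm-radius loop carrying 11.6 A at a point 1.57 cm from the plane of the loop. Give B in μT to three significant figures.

B ≈ 169 μT

On the axis of a circular loop, B = μ₀IR² / [2(R²+z²)^(3/2)].
R² + z² = (0.0168)² + (0.0157)² = 0.0005287 m², and (R²+z²)^(3/2) = 1.22×10⁻⁵ m³.
B = (4π×10⁻⁷ × 11.6 × 0.0002822) / (2 × 1.22×10⁻⁵) = 1.69×10⁻⁴ T.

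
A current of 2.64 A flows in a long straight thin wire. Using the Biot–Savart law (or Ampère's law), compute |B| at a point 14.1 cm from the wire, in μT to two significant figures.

For an infinitely long straight wire, B = μ₀I/(2πd).
B = (4π×10⁻⁷ × 2.64) / (2π × 0.141) = 3.74×10⁻⁶ T.

B ≈ 3.7 μT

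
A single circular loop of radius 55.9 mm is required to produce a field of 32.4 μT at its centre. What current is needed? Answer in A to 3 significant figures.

At the centre of a circular loop B = μ₀I/(2R), so I = 2RB/μ₀.
With R = 0.0559 m, I = 2 × 0.0559 × 3.24×10⁻⁵ / (4π×10⁻⁷) = 2.88 A.

I ≈ 2.88 A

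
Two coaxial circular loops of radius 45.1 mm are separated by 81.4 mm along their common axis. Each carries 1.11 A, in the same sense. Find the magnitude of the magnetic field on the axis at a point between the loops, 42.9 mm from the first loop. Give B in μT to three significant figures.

B ≈ 12.7 μT

Each loop contributes B = μ₀IR²/[2(R²+z²)^(3/2)] on the axis, with z measured from that loop.
Loop 1 (z = 0.0429 m): B₁ = 5.88×10⁻⁶ T. Loop 2 (z = 0.0385 m): B₂ = 6.80×10⁻⁶ T.
The fields add: B = B₁ + B₂ = 1.27×10⁻⁵ T.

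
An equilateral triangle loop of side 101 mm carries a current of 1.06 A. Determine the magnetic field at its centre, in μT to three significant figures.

Each side is a finite straight segment at perpendicular distance d = a/(2 tan(π/3)) = 0.02916 m from the centre, with end-angles ±π/3.
One side contributes B₁ = (μ₀I/4πd)·2 sin(π/3) = 6.30×10⁻⁶ T.
All 3 sides add in the same direction: B = 3 × 6.30×10⁻⁶ = 1.89×10⁻⁵ T.

B ≈ 18.9 μT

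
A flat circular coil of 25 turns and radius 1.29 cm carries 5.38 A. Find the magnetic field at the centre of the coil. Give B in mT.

For an N-turn flat coil, B = Nμ₀I/(2R) with R = 0.0129 m.
B = 25 × 2.62×10⁻⁴ T = 6.55×10⁻³ T.

B ≈ 6.55 mT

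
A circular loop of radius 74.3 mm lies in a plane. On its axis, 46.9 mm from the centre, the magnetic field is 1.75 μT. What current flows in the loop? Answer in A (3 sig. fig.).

I ≈ 0.342 A

On the axis of a loop, B = μ₀IR²/[2(R²+z²)^(3/2)], so I = 2B(R²+z²)^(3/2)/(μ₀R²).
R² + z² = 0.00552 + 0.0022 = 0.00772 m²; raised to 3/2 gives 6.78×10⁻⁴ m³.
I = 2 × 1.75×10⁻⁶ × 6.78×10⁻⁴ / (1.26×10⁻⁶ × 0.00552) = 0.342 A.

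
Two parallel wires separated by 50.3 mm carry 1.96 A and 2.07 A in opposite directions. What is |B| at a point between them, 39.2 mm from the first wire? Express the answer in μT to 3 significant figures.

Each long wire gives B = μ₀I/(2πd). Distances are d₁ = 0.0392 m and d₂ = 0.0111 m.
B₁ = 1.00×10⁻⁵ T, B₂ = 3.73×10⁻⁵ T.
Between antiparallel currents both contributions point the same way, so they add. B = B₁ + B₂ = 1.00×10⁻⁵ + 3.73×10⁻⁵ = 4.73×10⁻⁵ T.

B ≈ 47.3 μT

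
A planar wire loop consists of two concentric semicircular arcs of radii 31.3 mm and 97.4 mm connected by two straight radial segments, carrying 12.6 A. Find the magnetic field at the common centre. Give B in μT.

The radial connectors point toward the centre, so dl × r̂ = 0 and they contribute nothing.
Each semicircle gives μ₀I/(4R): inner arc 1.26×10⁻⁴ T, outer arc 4.06×10⁻⁵ T.
The two arcs carry current in opposite angular senses, so their fields oppose: B = |1.26×10⁻⁴ − 4.06×10⁻⁵| = 8.58×10⁻⁵ T.

B ≈ 85.8 μT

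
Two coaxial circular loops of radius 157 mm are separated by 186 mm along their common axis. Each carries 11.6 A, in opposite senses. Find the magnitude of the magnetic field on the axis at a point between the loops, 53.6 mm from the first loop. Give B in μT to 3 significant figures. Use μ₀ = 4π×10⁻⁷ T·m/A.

Each loop contributes B = μ₀IR²/[2(R²+z²)^(3/2)] on the axis, with z measured from that loop.
Loop 1 (z = 0.0536 m): B₁ = 3.93×10⁻⁵ T. Loop 2 (z = 0.1324 m): B₂ = 2.07×10⁻⁵ T.
The fields oppose: B = |B₁ − B₂| = 1.86×10⁻⁵ T.

B ≈ 18.6 μT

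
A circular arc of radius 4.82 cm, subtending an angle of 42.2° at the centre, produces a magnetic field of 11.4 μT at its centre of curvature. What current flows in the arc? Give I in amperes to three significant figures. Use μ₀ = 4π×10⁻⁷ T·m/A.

For a circular arc, B = μ₀Iφ/(4πR) with φ in radians; here φ = 0.7365 rad.
So I = 4πRB/(μ₀φ) = 4π × 0.0482 × 1.14×10⁻⁵ / (4π×10⁻⁷ × 0.7365) = 7.46 A.

I ≈ 7.46 A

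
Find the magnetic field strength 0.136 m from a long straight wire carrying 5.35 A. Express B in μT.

B ≈ 7.87 μT

For an infinitely long straight wire, B = μ₀I/(2πd).
B = (4π×10⁻⁷ × 5.35) / (2π × 0.136) = 7.87×10⁻⁶ T.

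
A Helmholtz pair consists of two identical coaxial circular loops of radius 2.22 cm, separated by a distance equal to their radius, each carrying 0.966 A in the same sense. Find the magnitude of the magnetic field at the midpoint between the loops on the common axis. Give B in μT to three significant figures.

B ≈ 39.1 μT

Each loop contributes B = μ₀IR²/[2(R²+z²)^(3/2)] on the axis, with z measured from that loop.
Loop 1 (z = 0.0111 m): B₁ = 1.96×10⁻⁵ T. Loop 2 (z = 0.0111 m): B₂ = 1.96×10⁻⁵ T.
The fields add: B = B₁ + B₂ = 3.91×10⁻⁵ T.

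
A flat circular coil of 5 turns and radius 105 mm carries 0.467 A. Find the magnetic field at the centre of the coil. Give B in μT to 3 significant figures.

For an N-turn flat coil, B = Nμ₀I/(2R) with R = 0.105 m.
B = 5 × 2.79×10⁻⁶ T = 1.40×10⁻⁵ T.

B ≈ 14.0 μT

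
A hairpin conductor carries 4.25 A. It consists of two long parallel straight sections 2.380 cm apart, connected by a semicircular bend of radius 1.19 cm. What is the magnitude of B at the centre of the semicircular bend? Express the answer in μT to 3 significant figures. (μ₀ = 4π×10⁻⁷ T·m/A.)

The semicircular arc contributes B_arc = μ₀I·π/(4πR) = μ₀I/(4R) = 1.12×10⁻⁴ T.
Each semi-infinite lead is at perpendicular distance R = 0.0119 m from the centre, with the perpendicular foot at its near end, so it contributes μ₀I/(4πR); both point the same way, together 7.14×10⁻⁵ T.
Arc and leads all point the same direction: B = 1.12×10⁻⁴ + 7.14×10⁻⁵ = 1.84×10⁻⁴ T.

B ≈ 184 μT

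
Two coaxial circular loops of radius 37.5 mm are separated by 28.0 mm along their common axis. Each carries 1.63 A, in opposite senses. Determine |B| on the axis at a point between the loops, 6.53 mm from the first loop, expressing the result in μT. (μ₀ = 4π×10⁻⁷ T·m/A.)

Each loop contributes B = μ₀IR²/[2(R²+z²)^(3/2)] on the axis, with z measured from that loop.
Loop 1 (z = 0.00653 m): B₁ = 2.61×10⁻⁵ T. Loop 2 (z = 0.02147 m): B₂ = 1.79×10⁻⁵ T.
The fields oppose: B = |B₁ − B₂| = 8.26×10⁻⁶ T.

B ≈ 8.26 μT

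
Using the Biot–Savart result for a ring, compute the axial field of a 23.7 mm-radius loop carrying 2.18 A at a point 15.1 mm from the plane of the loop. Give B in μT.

On the axis of a circular loop, B = μ₀IR² / [2(R²+z²)^(3/2)].
R² + z² = (0.0237)² + (0.0151)² = 0.0007897 m², and (R²+z²)^(3/2) = 2.22×10⁻⁵ m³.
B = (4π×10⁻⁷ × 2.18 × 0.0005617) / (2 × 2.22×10⁻⁵) = 3.47×10⁻⁵ T.

B ≈ 34.7 μT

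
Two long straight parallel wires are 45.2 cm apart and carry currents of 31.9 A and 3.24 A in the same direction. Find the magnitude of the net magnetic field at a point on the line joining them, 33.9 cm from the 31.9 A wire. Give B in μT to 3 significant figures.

B ≈ 13.1 μT

Each long wire gives B = μ₀I/(2πd). Distances are d₁ = 0.339 m and d₂ = 0.113 m.
B₁ = 1.88×10⁻⁵ T, B₂ = 5.73×10⁻⁶ T.
Between parallel currents the two contributions point in opposite directions, so they subtract. B = |B₁ − B₂| = |1.88×10⁻⁵ − 5.73×10⁻⁶| = 1.31×10⁻⁵ T.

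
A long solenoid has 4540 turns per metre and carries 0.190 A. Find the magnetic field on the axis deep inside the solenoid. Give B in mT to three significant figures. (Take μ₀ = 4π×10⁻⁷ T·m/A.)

B ≈ 1.08 mT

Inside a long solenoid, B = μ₀nI with n = 4540 turns/m.
B = 4π×10⁻⁷ × 4540 × 0.190 = 1.08×10⁻³ T.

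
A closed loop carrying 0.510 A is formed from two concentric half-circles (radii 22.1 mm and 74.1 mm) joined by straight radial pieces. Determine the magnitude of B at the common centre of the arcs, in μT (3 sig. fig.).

The radial connectors point toward the centre, so dl × r̂ = 0 and they contribute nothing.
Each semicircle gives μ₀I/(4R): inner arc 7.25×10⁻⁶ T, outer arc 2.16×10⁻⁶ T.
The two arcs carry current in opposite angular senses, so their fields oppose: B = |7.25×10⁻⁶ − 2.16×10⁻⁶| = 5.09×10⁻⁶ T.

B ≈ 5.09 μT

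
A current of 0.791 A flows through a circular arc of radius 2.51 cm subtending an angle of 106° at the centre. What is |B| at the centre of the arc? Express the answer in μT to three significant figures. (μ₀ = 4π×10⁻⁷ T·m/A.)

The Biot–Savart field of a circular arc at its centre is B = μ₀Iφ/(4πR), with φ = 1.85 rad.
B = (4π×10⁻⁷ × 0.791 × 1.85) / (4π × 0.0251) = 5.83×10⁻⁶ T.

B ≈ 5.83 μT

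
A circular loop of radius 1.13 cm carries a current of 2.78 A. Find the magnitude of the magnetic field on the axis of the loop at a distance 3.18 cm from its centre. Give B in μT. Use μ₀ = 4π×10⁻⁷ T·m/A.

On the axis of a circular loop, B = μ₀IR² / [2(R²+z²)^(3/2)].
R² + z² = (0.0113)² + (0.0318)² = 0.001139 m², and (R²+z²)^(3/2) = 3.84×10⁻⁵ m³.
B = (4π×10⁻⁷ × 2.78 × 0.0001277) / (2 × 3.84×10⁻⁵) = 5.80×10⁻⁶ T.

B ≈ 5.80 μT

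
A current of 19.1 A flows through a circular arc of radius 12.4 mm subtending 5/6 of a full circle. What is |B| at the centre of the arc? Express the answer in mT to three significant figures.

The Biot–Savart field of a circular arc at its centre is B = μ₀Iφ/(4πR), with φ = 5.236 rad.
B = (4π×10⁻⁷ × 19.1 × 5.236) / (4π × 0.0124) = 8.07×10⁻⁴ T.

B ≈ 0.807 mT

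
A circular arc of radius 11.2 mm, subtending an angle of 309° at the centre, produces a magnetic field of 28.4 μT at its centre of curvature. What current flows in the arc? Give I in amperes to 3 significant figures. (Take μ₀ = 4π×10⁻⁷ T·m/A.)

I ≈ 0.590 A

For a circular arc, B = μ₀Iφ/(4πR) with φ in radians; here φ = 5.393 rad.
So I = 4πRB/(μ₀φ) = 4π × 0.0112 × 2.84×10⁻⁵ / (4π×10⁻⁷ × 5.393) = 0.590 A.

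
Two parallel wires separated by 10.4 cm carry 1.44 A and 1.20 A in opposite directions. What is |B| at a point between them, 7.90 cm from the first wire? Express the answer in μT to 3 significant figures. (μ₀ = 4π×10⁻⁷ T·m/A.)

Each long wire gives B = μ₀I/(2πd). Distances are d₁ = 0.079 m and d₂ = 0.025 m.
B₁ = 3.65×10⁻⁶ T, B₂ = 9.60×10⁻⁶ T.
Between antiparallel currents both contributions point the same way, so they add. B = B₁ + B₂ = 3.65×10⁻⁶ + 9.60×10⁻⁶ = 1.32×10⁻⁵ T.

B ≈ 13.2 μT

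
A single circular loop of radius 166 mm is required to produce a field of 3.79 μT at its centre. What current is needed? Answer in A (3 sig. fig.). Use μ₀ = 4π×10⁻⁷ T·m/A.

I ≈ 1.00 A

At the centre of a circular loop B = μ₀I/(2R), so I = 2RB/μ₀.
With R = 0.166 m, I = 2 × 0.166 × 3.79×10⁻⁶ / (4π×10⁻⁷) = 1.00 A.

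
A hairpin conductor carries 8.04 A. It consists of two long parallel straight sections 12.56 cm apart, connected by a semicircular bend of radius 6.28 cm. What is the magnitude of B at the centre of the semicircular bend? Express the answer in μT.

The semicircular arc contributes B_arc = μ₀I·π/(4πR) = μ₀I/(4R) = 4.02×10⁻⁵ T.
Each semi-infinite lead is at perpendicular distance R = 0.0628 m from the centre, with the perpendicular foot at its near end, so it contributes μ₀I/(4πR); both point the same way, together 2.56×10⁻⁵ T.
Arc and leads all point the same direction: B = 4.02×10⁻⁵ + 2.56×10⁻⁵ = 6.58×10⁻⁵ T.

B ≈ 65.8 μT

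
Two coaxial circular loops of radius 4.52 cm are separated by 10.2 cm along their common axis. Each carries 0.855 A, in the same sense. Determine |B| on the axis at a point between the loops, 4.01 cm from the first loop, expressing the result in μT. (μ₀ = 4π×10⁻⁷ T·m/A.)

Each loop contributes B = μ₀IR²/[2(R²+z²)^(3/2)] on the axis, with z measured from that loop.
Loop 1 (z = 0.0401 m): B₁ = 4.98×10⁻⁶ T. Loop 2 (z = 0.0619 m): B₂ = 2.44×10⁻⁶ T.
The fields add: B = B₁ + B₂ = 7.41×10⁻⁶ T.

B ≈ 7.41 μT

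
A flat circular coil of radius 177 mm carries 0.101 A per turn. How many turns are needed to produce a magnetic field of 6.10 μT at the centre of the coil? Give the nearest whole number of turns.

For an N-turn coil, B = Nμ₀I/(2R). A single turn gives B₁ = 3.59×10⁻⁷ T with R = 0.177 m.
N = B/B₁ = 6.10×10⁻⁶ / 3.59×10⁻⁷ = 17.01.

N = 17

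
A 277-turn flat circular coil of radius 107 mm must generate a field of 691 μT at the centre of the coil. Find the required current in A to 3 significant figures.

For an N-turn coil, B = Nμ₀I/(2R) with R = 0.107 m, so I = 2RB/(Nμ₀) = 2 × 0.107 × 6.91×10⁻⁴ / (277 × 4π×10⁻⁷) = 0.425 A.

I ≈ 0.425 A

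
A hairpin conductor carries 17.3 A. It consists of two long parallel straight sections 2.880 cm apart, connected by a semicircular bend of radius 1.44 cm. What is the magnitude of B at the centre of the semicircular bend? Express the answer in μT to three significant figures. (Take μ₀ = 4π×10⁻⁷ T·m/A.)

B ≈ 618 μT

The semicircular arc contributes B_arc = μ₀I·π/(4πR) = μ₀I/(4R) = 3.77×10⁻⁴ T.
Each semi-infinite lead is at perpendicular distance R = 0.0144 m from the centre, with the perpendicular foot at its near end, so it contributes μ₀I/(4πR); both point the same way, together 2.40×10⁻⁴ T.
Arc and leads all point the same direction: B = 3.77×10⁻⁴ + 2.40×10⁻⁴ = 6.18×10⁻⁴ T.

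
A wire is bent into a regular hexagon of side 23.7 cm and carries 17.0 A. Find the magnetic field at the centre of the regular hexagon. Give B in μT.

B ≈ 49.7 μT

Each side is a finite straight segment at perpendicular distance d = a/(2 tan(π/6)) = 0.2052 m from the centre, with end-angles ±π/6.
One side contributes B₁ = (μ₀I/4πd)·2 sin(π/6) = 8.28×10⁻⁶ T.
All 6 sides add in the same direction: B = 6 × 8.28×10⁻⁶ = 4.97×10⁻⁵ T.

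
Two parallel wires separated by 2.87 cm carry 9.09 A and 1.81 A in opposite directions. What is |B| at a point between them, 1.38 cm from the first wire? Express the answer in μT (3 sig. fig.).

Each long wire gives B = μ₀I/(2πd). Distances are d₁ = 0.0138 m and d₂ = 0.0149 m.
B₁ = 1.32×10⁻⁴ T, B₂ = 2.43×10⁻⁵ T.
Between antiparallel currents both contributions point the same way, so they add. B = B₁ + B₂ = 1.32×10⁻⁴ + 2.43×10⁻⁵ = 1.56×10⁻⁴ T.

B ≈ 156 μT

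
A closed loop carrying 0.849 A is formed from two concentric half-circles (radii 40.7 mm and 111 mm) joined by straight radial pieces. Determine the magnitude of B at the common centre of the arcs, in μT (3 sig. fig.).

B ≈ 4.15 μT

The radial connectors point toward the centre, so dl × r̂ = 0 and they contribute nothing.
Each semicircle gives μ₀I/(4R): inner arc 6.55×10⁻⁶ T, outer arc 2.40×10⁻⁶ T.
The two arcs carry current in opposite angular senses, so their fields oppose: B = |6.55×10⁻⁶ − 2.40×10⁻⁶| = 4.15×10⁻⁶ T.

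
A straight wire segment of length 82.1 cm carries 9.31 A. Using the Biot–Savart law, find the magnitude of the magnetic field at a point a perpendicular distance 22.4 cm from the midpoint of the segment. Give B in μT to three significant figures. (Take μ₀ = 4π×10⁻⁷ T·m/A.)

For a finite straight segment, B = (μ₀I/4πd)(sinθ₁ + sinθ₂), where θ₁, θ₂ are the angles from the perpendicular to each end.
The perpendicular from the point meets the wire at its midpoint, so each end is L/2 = 0.4105 m away along the wire.
sinθ₁ = 0.4105/√(0.4105²+0.224²) = 0.8778; sinθ₂ = 0.4105/√(0.4105²+0.224²) = 0.8778.
B = (4π×10⁻⁷ × 9.31) / (4π × 0.224) × (0.8778 + 0.8778) = 7.30×10⁻⁶ T.

B ≈ 7.30 μT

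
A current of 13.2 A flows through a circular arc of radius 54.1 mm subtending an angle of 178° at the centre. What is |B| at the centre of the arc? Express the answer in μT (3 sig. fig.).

The Biot–Savart field of a circular arc at its centre is B = μ₀Iφ/(4πR), with φ = 3.107 rad.
B = (4π×10⁻⁷ × 13.2 × 3.107) / (4π × 0.0541) = 7.58×10⁻⁵ T.

B ≈ 75.8 μT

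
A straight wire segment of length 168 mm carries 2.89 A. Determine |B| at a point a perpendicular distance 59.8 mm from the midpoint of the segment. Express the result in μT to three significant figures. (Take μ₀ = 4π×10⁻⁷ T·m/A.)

For a finite straight segment, B = (μ₀I/4πd)(sinθ₁ + sinθ₂), where θ₁, θ₂ are the angles from the perpendicular to each end.
The perpendicular from the point meets the wire at its midpoint, so each end is L/2 = 0.084 m away along the wire.
sinθ₁ = 0.084/√(0.084²+0.0598²) = 0.8146; sinθ₂ = 0.084/√(0.084²+0.0598²) = 0.8146.
B = (4π×10⁻⁷ × 2.89) / (4π × 0.0598) × (0.8146 + 0.8146) = 7.87×10⁻⁶ T.

B ≈ 7.87 μT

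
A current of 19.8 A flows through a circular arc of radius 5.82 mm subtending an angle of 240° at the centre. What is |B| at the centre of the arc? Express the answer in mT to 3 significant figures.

B ≈ 1.43 mT

The Biot–Savart field of a circular arc at its centre is B = μ₀Iφ/(4πR), with φ = 4.189 rad.
B = (4π×10⁻⁷ × 19.8 × 4.189) / (4π × 0.00582) = 1.43×10⁻³ T.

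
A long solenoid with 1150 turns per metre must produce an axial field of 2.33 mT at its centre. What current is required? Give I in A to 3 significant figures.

I ≈ 1.61 A

Inside a long solenoid B = μ₀nI with n = 1150 m⁻¹, so I = B/(μ₀n).
I = 2.33×10⁻³ / (4π×10⁻⁷ × 1150) = 1.61 A.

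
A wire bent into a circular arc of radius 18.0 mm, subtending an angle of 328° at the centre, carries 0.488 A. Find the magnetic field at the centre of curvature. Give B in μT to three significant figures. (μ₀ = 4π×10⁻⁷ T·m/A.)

The Biot–Savart field of a circular arc at its centre is B = μ₀Iφ/(4πR), with φ = 5.725 rad.
B = (4π×10⁻⁷ × 0.488 × 5.725) / (4π × 0.018) = 1.55×10⁻⁵ T.

B ≈ 15.5 μT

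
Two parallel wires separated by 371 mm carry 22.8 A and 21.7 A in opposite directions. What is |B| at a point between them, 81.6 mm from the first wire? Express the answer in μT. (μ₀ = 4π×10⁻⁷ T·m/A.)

B ≈ 70.9 μT

Each long wire gives B = μ₀I/(2πd). Distances are d₁ = 0.0816 m and d₂ = 0.2894 m.
B₁ = 5.59×10⁻⁵ T, B₂ = 1.50×10⁻⁵ T.
Between antiparallel currents both contributions point the same way, so they add. B = B₁ + B₂ = 5.59×10⁻⁵ + 1.50×10⁻⁵ = 7.09×10⁻⁵ T.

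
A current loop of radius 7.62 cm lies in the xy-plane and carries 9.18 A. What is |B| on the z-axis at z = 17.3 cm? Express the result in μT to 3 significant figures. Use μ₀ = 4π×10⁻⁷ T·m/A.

On the axis of a circular loop, B = μ₀IR² / [2(R²+z²)^(3/2)].
R² + z² = (0.0762)² + (0.173)² = 0.03574 m², and (R²+z²)^(3/2) = 6.76×10⁻³ m³.
B = (4π×10⁻⁷ × 9.18 × 0.005806) / (2 × 6.76×10⁻³) = 4.96×10⁻⁶ T.

B ≈ 4.96 μT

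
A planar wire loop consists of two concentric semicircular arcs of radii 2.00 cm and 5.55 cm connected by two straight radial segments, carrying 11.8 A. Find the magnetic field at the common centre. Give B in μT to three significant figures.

The radial connectors point toward the centre, so dl × r̂ = 0 and they contribute nothing.
Each semicircle gives μ₀I/(4R): inner arc 1.85×10⁻⁴ T, outer arc 6.68×10⁻⁵ T.
The two arcs carry current in opposite angular senses, so their fields oppose: B = |1.85×10⁻⁴ − 6.68×10⁻⁵| = 1.19×10⁻⁴ T.

B ≈ 119 μT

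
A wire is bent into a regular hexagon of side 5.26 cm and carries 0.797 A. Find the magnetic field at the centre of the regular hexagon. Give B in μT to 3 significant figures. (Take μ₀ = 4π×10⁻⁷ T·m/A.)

B ≈ 10.5 μT

Each side is a finite straight segment at perpendicular distance d = a/(2 tan(π/6)) = 0.04555 m from the centre, with end-angles ±π/6.
One side contributes B₁ = (μ₀I/4πd)·2 sin(π/6) = 1.75×10⁻⁶ T.
All 6 sides add in the same direction: B = 6 × 1.75×10⁻⁶ = 1.05×10⁻⁵ T.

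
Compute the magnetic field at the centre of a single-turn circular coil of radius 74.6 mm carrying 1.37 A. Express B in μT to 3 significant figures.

B ≈ 11.5 μT

At the centre of a circular loop the Biot–Savart law gives B = μ₀I/(2R).
B = (4π×10⁻⁷ × 1.37) / (2 × 0.0746) = 1.15×10⁻⁵ T.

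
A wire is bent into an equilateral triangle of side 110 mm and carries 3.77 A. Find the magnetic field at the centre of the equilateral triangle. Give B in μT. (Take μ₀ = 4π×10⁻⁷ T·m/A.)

Each side is a finite straight segment at perpendicular distance d = a/(2 tan(π/3)) = 0.03175 m from the centre, with end-angles ±π/3.
One side contributes B₁ = (μ₀I/4πd)·2 sin(π/3) = 2.06×10⁻⁵ T.
All 3 sides add in the same direction: B = 3 × 2.06×10⁻⁵ = 6.17×10⁻⁵ T.

B ≈ 61.7 μT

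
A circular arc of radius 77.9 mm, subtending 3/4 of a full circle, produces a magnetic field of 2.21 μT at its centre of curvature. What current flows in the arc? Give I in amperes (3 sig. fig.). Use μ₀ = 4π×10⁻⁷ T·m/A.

For a circular arc, B = μ₀Iφ/(4πR) with φ in radians; here φ = 4.712 rad.
So I = 4πRB/(μ₀φ) = 4π × 0.0779 × 2.21×10⁻⁶ / (4π×10⁻⁷ × 4.712) = 0.365 A.

I ≈ 0.365 A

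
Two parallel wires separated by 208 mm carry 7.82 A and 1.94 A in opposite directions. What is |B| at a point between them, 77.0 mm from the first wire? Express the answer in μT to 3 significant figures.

B ≈ 23.3 μT

Each long wire gives B = μ₀I/(2πd). Distances are d₁ = 0.077 m and d₂ = 0.131 m.
B₁ = 2.03×10⁻⁵ T, B₂ = 2.96×10⁻⁶ T.
Between antiparallel currents both contributions point the same way, so they add. B = B₁ + B₂ = 2.03×10⁻⁵ + 2.96×10⁻⁶ = 2.33×10⁻⁵ T.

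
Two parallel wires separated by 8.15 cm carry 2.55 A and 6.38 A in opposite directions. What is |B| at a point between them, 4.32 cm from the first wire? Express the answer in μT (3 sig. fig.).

B ≈ 45.1 μT

Each long wire gives B = μ₀I/(2πd). Distances are d₁ = 0.0432 m and d₂ = 0.0383 m.
B₁ = 1.18×10⁻⁵ T, B₂ = 3.33×10⁻⁵ T.
Between antiparallel currents both contributions point the same way, so they add. B = B₁ + B₂ = 1.18×10⁻⁵ + 3.33×10⁻⁵ = 4.51×10⁻⁵ T.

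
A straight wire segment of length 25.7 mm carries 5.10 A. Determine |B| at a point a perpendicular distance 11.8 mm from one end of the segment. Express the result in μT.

B ≈ 39.3 μT

For a finite straight segment, B = (μ₀I/4πd)(sinθ₁ + sinθ₂), where θ₁, θ₂ are the angles from the perpendicular to each end.
The perpendicular foot is at one end, so the two end-offsets along the wire are 0 and L = 0.0257 m.
sinθ₁ = 0/√(0²+0.0118²) = 0.0000; sinθ₂ = 0.0257/√(0.0257²+0.0118²) = 0.9088.
B = (4π×10⁻⁷ × 5.10) / (4π × 0.0118) × (0.0000 + 0.9088) = 3.93×10⁻⁵ T.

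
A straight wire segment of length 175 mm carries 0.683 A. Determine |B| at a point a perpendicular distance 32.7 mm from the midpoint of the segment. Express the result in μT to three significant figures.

For a finite straight segment, B = (μ₀I/4πd)(sinθ₁ + sinθ₂), where θ₁, θ₂ are the angles from the perpendicular to each end.
The perpendicular from the point meets the wire at its midpoint, so each end is L/2 = 0.0875 m away along the wire.
sinθ₁ = 0.0875/√(0.0875²+0.0327²) = 0.9367; sinθ₂ = 0.0875/√(0.0875²+0.0327²) = 0.9367.
B = (4π×10⁻⁷ × 0.683) / (4π × 0.0327) × (0.9367 + 0.9367) = 3.91×10⁻⁶ T.

B ≈ 3.91 μT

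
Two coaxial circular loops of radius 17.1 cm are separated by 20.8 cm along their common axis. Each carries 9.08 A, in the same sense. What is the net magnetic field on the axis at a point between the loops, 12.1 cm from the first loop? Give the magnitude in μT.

B ≈ 41.8 μT

Each loop contributes B = μ₀IR²/[2(R²+z²)^(3/2)] on the axis, with z measured from that loop.
Loop 1 (z = 0.121 m): B₁ = 1.81×10⁻⁵ T. Loop 2 (z = 0.087 m): B₂ = 2.36×10⁻⁵ T.
The fields add: B = B₁ + B₂ = 4.18×10⁻⁵ T.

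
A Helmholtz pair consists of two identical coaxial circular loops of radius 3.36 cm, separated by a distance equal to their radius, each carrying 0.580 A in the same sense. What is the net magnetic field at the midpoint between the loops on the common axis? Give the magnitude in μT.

B ≈ 15.5 μT

Each loop contributes B = μ₀IR²/[2(R²+z²)^(3/2)] on the axis, with z measured from that loop.
Loop 1 (z = 0.0168 m): B₁ = 7.76×10⁻⁶ T. Loop 2 (z = 0.0168 m): B₂ = 7.76×10⁻⁶ T.
The fields add: B = B₁ + B₂ = 1.55×10⁻⁵ T.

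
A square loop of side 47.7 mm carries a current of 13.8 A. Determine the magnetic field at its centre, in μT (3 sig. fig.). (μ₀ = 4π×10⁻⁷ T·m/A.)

Each side is a finite straight segment at perpendicular distance d = a/(2 tan(π/4)) = 0.02385 m from the centre, with end-angles ±π/4.
One side contributes B₁ = (μ₀I/4πd)·2 sin(π/4) = 8.18×10⁻⁵ T.
All 4 sides add in the same direction: B = 4 × 8.18×10⁻⁵ = 3.27×10⁻⁴ T.

B ≈ 327 μT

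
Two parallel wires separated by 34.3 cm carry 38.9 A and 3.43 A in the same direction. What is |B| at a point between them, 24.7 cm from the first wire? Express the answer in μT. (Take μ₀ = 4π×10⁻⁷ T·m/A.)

B ≈ 24.4 μT

Each long wire gives B = μ₀I/(2πd). Distances are d₁ = 0.247 m and d₂ = 0.096 m.
B₁ = 3.15×10⁻⁵ T, B₂ = 7.15×10⁻⁶ T.
Between parallel currents the two contributions point in opposite directions, so they subtract. B = |B₁ − B₂| = |3.15×10⁻⁵ − 7.15×10⁻⁶| = 2.44×10⁻⁵ T.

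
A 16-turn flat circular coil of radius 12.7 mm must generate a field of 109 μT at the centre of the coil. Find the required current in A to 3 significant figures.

I ≈ 0.138 A

For an N-turn coil, B = Nμ₀I/(2R) with R = 0.0127 m, so I = 2RB/(Nμ₀) = 2 × 0.0127 × 1.09×10⁻⁴ / (16 × 4π×10⁻⁷) = 0.138 A.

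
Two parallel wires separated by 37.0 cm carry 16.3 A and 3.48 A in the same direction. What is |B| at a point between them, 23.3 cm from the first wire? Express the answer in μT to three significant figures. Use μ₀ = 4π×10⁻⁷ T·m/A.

B ≈ 8.91 μT

Each long wire gives B = μ₀I/(2πd). Distances are d₁ = 0.233 m and d₂ = 0.137 m.
B₁ = 1.40×10⁻⁵ T, B₂ = 5.08×10⁻⁶ T.
Between parallel currents the two contributions point in opposite directions, so they subtract. B = |B₁ − B₂| = |1.40×10⁻⁵ − 5.08×10⁻⁶| = 8.91×10⁻⁶ T.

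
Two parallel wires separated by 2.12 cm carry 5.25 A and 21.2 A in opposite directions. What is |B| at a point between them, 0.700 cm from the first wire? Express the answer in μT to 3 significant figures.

Each long wire gives B = μ₀I/(2πd). Distances are d₁ = 0.007 m and d₂ = 0.0142 m.
B₁ = 1.50×10⁻⁴ T, B₂ = 2.99×10⁻⁴ T.
Between antiparallel currents both contributions point the same way, so they add. B = B₁ + B₂ = 1.50×10⁻⁴ + 2.99×10⁻⁴ = 4.49×10⁻⁴ T.

B ≈ 449 μT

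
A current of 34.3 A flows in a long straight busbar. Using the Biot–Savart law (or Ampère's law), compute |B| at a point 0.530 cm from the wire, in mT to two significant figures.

B ≈ 1.3 mT

For an infinitely long straight wire, B = μ₀I/(2πd).
B = (4π×10⁻⁷ × 34.3) / (2π × 0.0053) = 1.29×10⁻³ T.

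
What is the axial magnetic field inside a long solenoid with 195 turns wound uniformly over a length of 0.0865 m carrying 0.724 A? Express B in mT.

B ≈ 2.05 mT

Inside a long solenoid, B = μ₀nI with n = 2254 turns/m.
B = 4π×10⁻⁷ × 2254 × 0.724 = 2.05×10⁻³ T.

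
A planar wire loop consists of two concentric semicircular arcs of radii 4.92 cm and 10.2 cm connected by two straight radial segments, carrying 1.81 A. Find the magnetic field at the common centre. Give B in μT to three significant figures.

B ≈ 5.98 μT

The radial connectors point toward the centre, so dl × r̂ = 0 and they contribute nothing.
Each semicircle gives μ₀I/(4R): inner arc 1.16×10⁻⁵ T, outer arc 5.57×10⁻⁶ T.
The two arcs carry current in opposite angular senses, so their fields oppose: B = |1.16×10⁻⁵ − 5.57×10⁻⁶| = 5.98×10⁻⁶ T.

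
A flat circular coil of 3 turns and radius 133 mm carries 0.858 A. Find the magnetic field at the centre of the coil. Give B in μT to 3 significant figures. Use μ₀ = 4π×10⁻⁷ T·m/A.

For an N-turn flat coil, B = Nμ₀I/(2R) with R = 0.133 m.
B = 3 × 4.05×10⁻⁶ T = 1.22×10⁻⁵ T.

B ≈ 12.2 μT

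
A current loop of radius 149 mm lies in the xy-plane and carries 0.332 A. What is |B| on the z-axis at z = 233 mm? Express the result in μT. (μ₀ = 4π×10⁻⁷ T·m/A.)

B ≈ 0.219 μT

On the axis of a circular loop, B = μ₀IR² / [2(R²+z²)^(3/2)].
R² + z² = (0.149)² + (0.233)² = 0.07649 m², and (R²+z²)^(3/2) = 2.12×10⁻² m³.
B = (4π×10⁻⁷ × 0.332 × 0.0222) / (2 × 2.12×10⁻²) = 2.19×10⁻⁷ T.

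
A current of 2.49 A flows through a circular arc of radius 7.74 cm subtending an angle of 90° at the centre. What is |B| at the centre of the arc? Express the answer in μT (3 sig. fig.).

B ≈ 5.05 μT

The Biot–Savart field of a circular arc at its centre is B = μ₀Iφ/(4πR), with φ = 1.571 rad.
B = (4π×10⁻⁷ × 2.49 × 1.571) / (4π × 0.0774) = 5.05×10⁻⁶ T.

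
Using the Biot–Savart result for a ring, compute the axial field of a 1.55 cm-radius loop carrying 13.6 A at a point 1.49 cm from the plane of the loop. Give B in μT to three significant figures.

B ≈ 207 μT

On the axis of a circular loop, B = μ₀IR² / [2(R²+z²)^(3/2)].
R² + z² = (0.0155)² + (0.0149)² = 0.0004623 m², and (R²+z²)^(3/2) = 9.94×10⁻⁶ m³.
B = (4π×10⁻⁷ × 13.6 × 0.0002403) / (2 × 9.94×10⁻⁶) = 2.07×10⁻⁴ T.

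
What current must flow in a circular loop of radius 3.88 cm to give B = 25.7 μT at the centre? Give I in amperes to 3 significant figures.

I ≈ 1.59 A

At the centre of a circular loop B = μ₀I/(2R), so I = 2RB/μ₀.
With R = 0.0388 m, I = 2 × 0.0388 × 2.57×10⁻⁵ / (4π×10⁻⁷) = 1.59 A.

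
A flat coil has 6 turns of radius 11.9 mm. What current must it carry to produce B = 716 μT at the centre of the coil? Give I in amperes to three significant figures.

For an N-turn coil, B = Nμ₀I/(2R) with R = 0.0119 m, so I = 2RB/(Nμ₀) = 2 × 0.0119 × 7.16×10⁻⁴ / (6 × 4π×10⁻⁷) = 2.26 A.

I ≈ 2.26 A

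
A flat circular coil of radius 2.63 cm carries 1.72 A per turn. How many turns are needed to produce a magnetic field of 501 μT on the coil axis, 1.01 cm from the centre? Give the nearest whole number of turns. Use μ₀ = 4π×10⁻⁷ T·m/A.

For an N-turn coil, B = Nμ₀IR²/[2(R²+z²)^(3/2)]. A single turn gives B₁ = 3.34×10⁻⁵ T with R = 0.0263 m, z = 0.0101 m.
N = B/B₁ = 5.01×10⁻⁴ / 3.34×10⁻⁵ = 14.99.

N = 15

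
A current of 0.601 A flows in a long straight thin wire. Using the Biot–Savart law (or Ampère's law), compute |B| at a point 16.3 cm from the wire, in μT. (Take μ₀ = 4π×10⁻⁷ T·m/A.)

For an infinitely long straight wire, B = μ₀I/(2πd).
B = (4π×10⁻⁷ × 0.601) / (2π × 0.163) = 7.37×10⁻⁷ T.

B ≈ 0.737 μT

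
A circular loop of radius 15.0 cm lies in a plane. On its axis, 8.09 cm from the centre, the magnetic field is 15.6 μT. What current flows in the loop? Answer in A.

I ≈ 5.46 A

On the axis of a loop, B = μ₀IR²/[2(R²+z²)^(3/2)], so I = 2B(R²+z²)^(3/2)/(μ₀R²).
R² + z² = 0.0225 + 0.006545 = 0.02904 m²; raised to 3/2 gives 4.95×10⁻³ m³.
I = 2 × 1.56×10⁻⁵ × 4.95×10⁻³ / (1.26×10⁻⁶ × 0.0225) = 5.46 A.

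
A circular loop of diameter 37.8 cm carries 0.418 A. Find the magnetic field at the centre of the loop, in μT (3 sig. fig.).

B ≈ 1.39 μT

At the centre of a circular loop the Biot–Savart law gives B = μ₀I/(2R) (so R = 0.189 m).
B = (4π×10⁻⁷ × 0.418) / (2 × 0.189) = 1.39×10⁻⁶ T.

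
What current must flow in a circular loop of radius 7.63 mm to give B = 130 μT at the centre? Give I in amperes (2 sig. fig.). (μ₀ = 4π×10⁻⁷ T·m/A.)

I ≈ 1.6 A

At the centre of a circular loop B = μ₀I/(2R), so I = 2RB/μ₀.
With R = 0.00763 m, I = 2 × 0.00763 × 1.30×10⁻⁴ / (4π×10⁻⁷) = 1.58 A.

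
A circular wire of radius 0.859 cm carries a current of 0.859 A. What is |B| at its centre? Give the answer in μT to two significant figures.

At the centre of a circular loop the Biot–Savart law gives B = μ₀I/(2R).
B = (4π×10⁻⁷ × 0.859) / (2 × 0.00859) = 6.28×10⁻⁵ T.

B ≈ 63 μT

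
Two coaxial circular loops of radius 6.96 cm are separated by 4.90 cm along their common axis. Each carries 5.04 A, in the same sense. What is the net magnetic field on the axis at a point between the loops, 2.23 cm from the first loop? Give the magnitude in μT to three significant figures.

B ≈ 76.3 μT

Each loop contributes B = μ₀IR²/[2(R²+z²)^(3/2)] on the axis, with z measured from that loop.
Loop 1 (z = 0.0223 m): B₁ = 3.93×10⁻⁵ T. Loop 2 (z = 0.0267 m): B₂ = 3.70×10⁻⁵ T.
The fields add: B = B₁ + B₂ = 7.63×10⁻⁵ T.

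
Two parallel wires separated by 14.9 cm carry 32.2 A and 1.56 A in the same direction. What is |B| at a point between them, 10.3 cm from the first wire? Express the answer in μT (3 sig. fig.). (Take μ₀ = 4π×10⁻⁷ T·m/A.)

B ≈ 55.7 μT

Each long wire gives B = μ₀I/(2πd). Distances are d₁ = 0.103 m and d₂ = 0.046 m.
B₁ = 6.25×10⁻⁵ T, B₂ = 6.78×10⁻⁶ T.
Between parallel currents the two contributions point in opposite directions, so they subtract. B = |B₁ − B₂| = |6.25×10⁻⁵ − 6.78×10⁻⁶| = 5.57×10⁻⁵ T.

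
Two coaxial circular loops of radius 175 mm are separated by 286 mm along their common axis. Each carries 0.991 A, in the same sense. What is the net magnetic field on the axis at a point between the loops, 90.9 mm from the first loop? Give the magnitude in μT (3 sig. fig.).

Each loop contributes B = μ₀IR²/[2(R²+z²)^(3/2)] on the axis, with z measured from that loop.
Loop 1 (z = 0.0909 m): B₁ = 2.49×10⁻⁶ T. Loop 2 (z = 0.1951 m): B₂ = 1.06×10⁻⁶ T.
The fields add: B = B₁ + B₂ = 3.55×10⁻⁶ T.

B ≈ 3.55 μT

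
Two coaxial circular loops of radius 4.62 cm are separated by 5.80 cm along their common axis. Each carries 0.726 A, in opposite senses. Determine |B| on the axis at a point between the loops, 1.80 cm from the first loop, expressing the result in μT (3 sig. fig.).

B ≈ 3.72 μT

Each loop contributes B = μ₀IR²/[2(R²+z²)^(3/2)] on the axis, with z measured from that loop.
Loop 1 (z = 0.018 m): B₁ = 7.99×10⁻⁶ T. Loop 2 (z = 0.04 m): B₂ = 4.27×10⁻⁶ T.
The fields oppose: B = |B₁ − B₂| = 3.72×10⁻⁶ T.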